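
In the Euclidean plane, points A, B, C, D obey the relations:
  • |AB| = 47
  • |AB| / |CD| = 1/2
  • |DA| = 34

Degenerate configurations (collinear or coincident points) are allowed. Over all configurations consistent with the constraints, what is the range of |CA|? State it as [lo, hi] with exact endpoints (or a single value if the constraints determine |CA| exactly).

|AB| ∈ {47}
|AD| ∈ {34}
|CD| ∈ {94}
|BD| ∈ [13, 81]
|AC| ∈ [60, 128]
|BC| ∈ [13, 175]

|CA| ∈ [60, 128]  (≈ [60.0000, 128.0000])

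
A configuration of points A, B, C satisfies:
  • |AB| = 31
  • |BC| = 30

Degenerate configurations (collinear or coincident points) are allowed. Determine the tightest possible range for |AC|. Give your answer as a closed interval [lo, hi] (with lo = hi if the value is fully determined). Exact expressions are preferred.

|AC| ∈ [1, 61]  (≈ [1.0000, 61.0000])

|AB| ∈ {31}
|BC| ∈ {30}
|AC| ∈ [1, 61]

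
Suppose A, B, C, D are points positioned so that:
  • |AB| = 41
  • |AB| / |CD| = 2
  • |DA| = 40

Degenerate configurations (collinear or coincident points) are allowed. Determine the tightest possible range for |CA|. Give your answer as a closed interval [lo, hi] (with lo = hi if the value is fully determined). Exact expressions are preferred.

|AB| ∈ {41}
|AD| ∈ {40}
|CD| ∈ {41/2}
|BD| ∈ [1, 81]
|AC| ∈ [39/2, 121/2]
|BC| ∈ [0, 203/2]

|CA| ∈ [39/2, 121/2]  (≈ [19.5000, 60.5000])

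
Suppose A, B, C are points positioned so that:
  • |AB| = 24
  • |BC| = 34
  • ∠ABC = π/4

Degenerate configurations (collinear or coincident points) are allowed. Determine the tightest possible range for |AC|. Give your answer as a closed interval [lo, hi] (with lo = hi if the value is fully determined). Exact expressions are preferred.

|AC| = 2·√(433 - 204·√(2))  (≈ 24.0417)

|AB| ∈ {24}
|BC| ∈ {34}
|AC| ∈ {2·√(433 - 204·√(2))}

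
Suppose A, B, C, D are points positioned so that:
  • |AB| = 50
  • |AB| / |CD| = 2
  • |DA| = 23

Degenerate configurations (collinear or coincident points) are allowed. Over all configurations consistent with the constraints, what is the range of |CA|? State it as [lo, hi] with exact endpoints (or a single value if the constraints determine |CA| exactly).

|AB| ∈ {50}
|AD| ∈ {23}
|CD| ∈ {25}
|BD| ∈ [27, 73]
|AC| ∈ [2, 48]
|BC| ∈ [2, 98]

|CA| ∈ [2, 48]  (≈ [2.0000, 48.0000])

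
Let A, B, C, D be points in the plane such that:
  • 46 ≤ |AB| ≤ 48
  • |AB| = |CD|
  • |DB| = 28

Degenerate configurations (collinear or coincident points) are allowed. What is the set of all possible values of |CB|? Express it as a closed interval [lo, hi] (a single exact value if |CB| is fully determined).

|CB| ∈ [18, 76]  (≈ [18.0000, 76.0000])

|AB| ∈ [46, 48]
|BD| ∈ {28}
|CD| ∈ [46, 48]
|AD| ∈ [18, 76]
|BC| ∈ [18, 76]
|AC| ∈ [0, 124]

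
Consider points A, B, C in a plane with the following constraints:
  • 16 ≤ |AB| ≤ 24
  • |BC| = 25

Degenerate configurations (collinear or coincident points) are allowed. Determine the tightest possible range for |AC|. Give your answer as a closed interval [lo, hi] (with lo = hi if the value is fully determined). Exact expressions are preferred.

|AC| ∈ [1, 49]  (≈ [1.0000, 49.0000])

|AB| ∈ [16, 24]
|BC| ∈ {25}
|AC| ∈ [1, 49]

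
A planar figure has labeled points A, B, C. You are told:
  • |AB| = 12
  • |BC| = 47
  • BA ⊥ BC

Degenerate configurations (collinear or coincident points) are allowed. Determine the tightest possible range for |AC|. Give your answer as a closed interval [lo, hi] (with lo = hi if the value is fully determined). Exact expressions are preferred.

|AC| = √(2353)  (≈ 48.5077)

|AB| ∈ {12}
|BC| ∈ {47}
|AC| ∈ {√(2353)}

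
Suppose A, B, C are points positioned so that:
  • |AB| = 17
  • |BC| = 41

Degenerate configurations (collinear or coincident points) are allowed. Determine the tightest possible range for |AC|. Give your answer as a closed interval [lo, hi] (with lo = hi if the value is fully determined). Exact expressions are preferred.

|AC| ∈ [24, 58]  (≈ [24.0000, 58.0000])

|AB| ∈ {17}
|BC| ∈ {41}
|AC| ∈ [24, 58]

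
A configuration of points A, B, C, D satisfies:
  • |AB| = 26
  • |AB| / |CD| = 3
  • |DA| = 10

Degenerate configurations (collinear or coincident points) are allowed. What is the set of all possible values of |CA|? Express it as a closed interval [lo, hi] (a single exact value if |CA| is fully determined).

|AB| ∈ {26}
|AD| ∈ {10}
|CD| ∈ {26/3}
|BD| ∈ [16, 36]
|AC| ∈ [4/3, 56/3]
|BC| ∈ [22/3, 134/3]

|CA| ∈ [4/3, 56/3]  (≈ [1.3333, 18.6667])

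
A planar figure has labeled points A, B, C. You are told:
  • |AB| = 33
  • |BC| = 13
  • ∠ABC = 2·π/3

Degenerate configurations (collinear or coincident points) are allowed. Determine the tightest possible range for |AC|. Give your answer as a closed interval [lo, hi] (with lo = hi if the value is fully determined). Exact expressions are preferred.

|AC| = √(1687)  (≈ 41.0731)

|AB| ∈ {33}
|BC| ∈ {13}
|AC| ∈ {√(1687)}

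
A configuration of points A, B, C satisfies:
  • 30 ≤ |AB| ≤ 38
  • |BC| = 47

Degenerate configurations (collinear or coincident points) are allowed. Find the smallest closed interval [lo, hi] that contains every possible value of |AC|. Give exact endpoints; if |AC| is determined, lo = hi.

|AC| ∈ [9, 85]  (≈ [9.0000, 85.0000])

|AB| ∈ [30, 38]
|BC| ∈ {47}
|AC| ∈ [9, 85]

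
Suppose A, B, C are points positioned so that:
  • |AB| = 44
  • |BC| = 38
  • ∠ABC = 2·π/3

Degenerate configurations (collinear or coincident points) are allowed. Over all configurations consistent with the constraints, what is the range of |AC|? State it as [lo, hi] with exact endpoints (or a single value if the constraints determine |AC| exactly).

|AB| ∈ {44}
|BC| ∈ {38}
|AC| ∈ {2·√(1263)}

|AC| = 2·√(1263)  (≈ 71.0774)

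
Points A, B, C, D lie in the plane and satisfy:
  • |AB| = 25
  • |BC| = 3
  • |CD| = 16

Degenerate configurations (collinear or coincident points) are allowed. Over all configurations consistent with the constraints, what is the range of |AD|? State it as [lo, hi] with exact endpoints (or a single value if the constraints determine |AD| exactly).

|AB| ∈ {25}
|BC| ∈ {3}
|CD| ∈ {16}
|AC| ∈ [22, 28]
|BD| ∈ [13, 19]
|AD| ∈ [6, 44]

|AD| ∈ [6, 44]  (≈ [6.0000, 44.0000])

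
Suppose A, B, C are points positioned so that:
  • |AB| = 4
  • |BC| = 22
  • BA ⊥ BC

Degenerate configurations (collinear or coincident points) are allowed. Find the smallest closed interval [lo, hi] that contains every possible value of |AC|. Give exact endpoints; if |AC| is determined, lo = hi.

|AB| ∈ {4}
|BC| ∈ {22}
|AC| ∈ {10·√(5)}

|AC| = 10·√(5)  (≈ 22.3607)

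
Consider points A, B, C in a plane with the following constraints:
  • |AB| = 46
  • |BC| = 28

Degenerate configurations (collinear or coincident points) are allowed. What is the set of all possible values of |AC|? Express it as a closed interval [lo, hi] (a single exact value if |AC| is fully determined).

|AB| ∈ {46}
|BC| ∈ {28}
|AC| ∈ [18, 74]

|AC| ∈ [18, 74]  (≈ [18.0000, 74.0000])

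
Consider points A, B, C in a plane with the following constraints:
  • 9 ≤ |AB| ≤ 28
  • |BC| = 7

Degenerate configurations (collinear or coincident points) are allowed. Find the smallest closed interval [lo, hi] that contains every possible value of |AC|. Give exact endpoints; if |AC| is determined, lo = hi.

|AB| ∈ [9, 28]
|BC| ∈ {7}
|AC| ∈ [2, 35]

|AC| ∈ [2, 35]  (≈ [2.0000, 35.0000])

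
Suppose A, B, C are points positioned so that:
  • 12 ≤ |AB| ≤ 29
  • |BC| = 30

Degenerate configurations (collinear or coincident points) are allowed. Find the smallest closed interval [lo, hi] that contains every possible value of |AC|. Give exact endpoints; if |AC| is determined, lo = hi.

|AC| ∈ [1, 59]  (≈ [1.0000, 59.0000])

|AB| ∈ [12, 29]
|BC| ∈ {30}
|AC| ∈ [1, 59]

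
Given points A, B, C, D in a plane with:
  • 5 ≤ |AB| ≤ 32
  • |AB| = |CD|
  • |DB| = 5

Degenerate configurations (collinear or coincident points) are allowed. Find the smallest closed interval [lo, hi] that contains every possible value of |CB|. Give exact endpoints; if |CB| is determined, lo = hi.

|AB| ∈ [5, 32]
|BD| ∈ {5}
|CD| ∈ [5, 32]
|AD| ∈ [0, 37]
|BC| ∈ [0, 37]
|AC| ∈ [0, 69]

|CB| ∈ [0, 37]  (≈ [0.0000, 37.0000])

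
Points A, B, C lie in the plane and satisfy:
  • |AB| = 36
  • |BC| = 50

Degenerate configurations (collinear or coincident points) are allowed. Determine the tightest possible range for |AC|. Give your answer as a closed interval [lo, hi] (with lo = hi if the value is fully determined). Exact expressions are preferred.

|AB| ∈ {36}
|BC| ∈ {50}
|AC| ∈ [14, 86]

|AC| ∈ [14, 86]  (≈ [14.0000, 86.0000])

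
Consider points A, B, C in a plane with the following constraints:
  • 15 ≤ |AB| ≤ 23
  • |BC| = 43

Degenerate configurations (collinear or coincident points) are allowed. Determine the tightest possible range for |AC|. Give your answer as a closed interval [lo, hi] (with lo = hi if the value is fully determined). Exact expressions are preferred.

|AB| ∈ [15, 23]
|BC| ∈ {43}
|AC| ∈ [20, 66]

|AC| ∈ [20, 66]  (≈ [20.0000, 66.0000])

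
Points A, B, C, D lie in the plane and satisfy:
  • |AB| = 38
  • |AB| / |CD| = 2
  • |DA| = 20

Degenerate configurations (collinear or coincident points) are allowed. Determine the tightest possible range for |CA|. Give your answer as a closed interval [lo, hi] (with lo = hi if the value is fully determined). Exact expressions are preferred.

|CA| ∈ [1, 39]  (≈ [1.0000, 39.0000])

|AB| ∈ {38}
|AD| ∈ {20}
|CD| ∈ {19}
|BD| ∈ [18, 58]
|AC| ∈ [1, 39]
|BC| ∈ [0, 77]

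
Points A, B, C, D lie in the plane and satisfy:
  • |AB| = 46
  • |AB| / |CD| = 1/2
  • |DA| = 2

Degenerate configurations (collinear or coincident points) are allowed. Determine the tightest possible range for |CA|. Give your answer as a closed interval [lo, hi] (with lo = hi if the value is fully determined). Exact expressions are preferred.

|AB| ∈ {46}
|AD| ∈ {2}
|CD| ∈ {92}
|BD| ∈ [44, 48]
|AC| ∈ [90, 94]
|BC| ∈ [44, 140]

|CA| ∈ [90, 94]  (≈ [90.0000, 94.0000])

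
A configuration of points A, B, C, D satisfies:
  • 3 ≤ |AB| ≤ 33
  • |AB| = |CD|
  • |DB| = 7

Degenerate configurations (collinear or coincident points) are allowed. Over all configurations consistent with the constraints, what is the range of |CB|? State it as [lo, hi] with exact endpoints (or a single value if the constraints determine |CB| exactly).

|CB| ∈ [0, 40]  (≈ [0.0000, 40.0000])

|AB| ∈ [3, 33]
|BD| ∈ {7}
|CD| ∈ [3, 33]
|AD| ∈ [0, 40]
|BC| ∈ [0, 40]
|AC| ∈ [0, 73]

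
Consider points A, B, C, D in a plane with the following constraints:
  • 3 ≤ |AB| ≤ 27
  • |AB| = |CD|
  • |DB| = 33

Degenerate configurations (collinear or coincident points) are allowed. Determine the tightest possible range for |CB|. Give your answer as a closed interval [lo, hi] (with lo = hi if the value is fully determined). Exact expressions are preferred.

|AB| ∈ [3, 27]
|BD| ∈ {33}
|CD| ∈ [3, 27]
|AD| ∈ [6, 60]
|BC| ∈ [6, 60]
|AC| ∈ [0, 87]

|CB| ∈ [6, 60]  (≈ [6.0000, 60.0000])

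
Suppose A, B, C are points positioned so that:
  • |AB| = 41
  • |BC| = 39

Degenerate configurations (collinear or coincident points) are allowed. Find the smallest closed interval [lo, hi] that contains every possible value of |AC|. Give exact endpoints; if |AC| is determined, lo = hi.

|AC| ∈ [2, 80]  (≈ [2.0000, 80.0000])

|AB| ∈ {41}
|BC| ∈ {39}
|AC| ∈ [2, 80]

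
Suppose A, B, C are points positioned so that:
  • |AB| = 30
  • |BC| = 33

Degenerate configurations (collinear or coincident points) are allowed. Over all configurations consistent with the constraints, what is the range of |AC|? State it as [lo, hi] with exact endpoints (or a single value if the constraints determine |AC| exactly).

|AB| ∈ {30}
|BC| ∈ {33}
|AC| ∈ [3, 63]

|AC| ∈ [3, 63]  (≈ [3.0000, 63.0000])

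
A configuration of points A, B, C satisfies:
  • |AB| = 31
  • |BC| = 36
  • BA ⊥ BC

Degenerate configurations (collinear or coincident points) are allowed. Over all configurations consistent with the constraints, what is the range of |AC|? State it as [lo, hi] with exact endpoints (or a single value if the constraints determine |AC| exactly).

|AB| ∈ {31}
|BC| ∈ {36}
|AC| ∈ {√(2257)}

|AC| = √(2257)  (≈ 47.5079)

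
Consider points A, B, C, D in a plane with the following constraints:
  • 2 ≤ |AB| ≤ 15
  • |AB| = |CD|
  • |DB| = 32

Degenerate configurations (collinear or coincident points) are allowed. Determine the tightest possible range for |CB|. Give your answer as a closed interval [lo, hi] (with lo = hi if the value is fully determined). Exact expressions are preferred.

|AB| ∈ [2, 15]
|BD| ∈ {32}
|CD| ∈ [2, 15]
|AD| ∈ [17, 47]
|BC| ∈ [17, 47]
|AC| ∈ [2, 62]

|CB| ∈ [17, 47]  (≈ [17.0000, 47.0000])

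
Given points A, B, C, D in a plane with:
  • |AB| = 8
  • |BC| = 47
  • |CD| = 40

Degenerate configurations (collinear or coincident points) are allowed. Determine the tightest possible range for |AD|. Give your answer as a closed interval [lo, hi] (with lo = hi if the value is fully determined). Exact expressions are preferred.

|AB| ∈ {8}
|BC| ∈ {47}
|CD| ∈ {40}
|AC| ∈ [39, 55]
|BD| ∈ [7, 87]
|AD| ∈ [0, 95]

|AD| ∈ [0, 95]  (≈ [0.0000, 95.0000])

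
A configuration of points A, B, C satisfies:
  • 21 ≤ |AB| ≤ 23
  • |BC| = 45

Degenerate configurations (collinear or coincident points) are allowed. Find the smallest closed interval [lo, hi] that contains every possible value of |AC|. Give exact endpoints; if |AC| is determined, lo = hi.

|AC| ∈ [22, 68]  (≈ [22.0000, 68.0000])

|AB| ∈ [21, 23]
|BC| ∈ {45}
|AC| ∈ [22, 68]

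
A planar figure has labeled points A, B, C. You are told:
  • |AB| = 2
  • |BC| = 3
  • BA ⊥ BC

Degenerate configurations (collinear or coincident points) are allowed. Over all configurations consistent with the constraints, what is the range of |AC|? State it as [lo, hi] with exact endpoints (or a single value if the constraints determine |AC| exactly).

|AC| = √(13)  (≈ 3.6056)

|AB| ∈ {2}
|BC| ∈ {3}
|AC| ∈ {√(13)}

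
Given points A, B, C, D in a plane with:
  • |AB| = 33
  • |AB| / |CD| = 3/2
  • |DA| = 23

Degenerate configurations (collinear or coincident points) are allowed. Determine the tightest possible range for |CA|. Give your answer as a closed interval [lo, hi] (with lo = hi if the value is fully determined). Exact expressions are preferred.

|AB| ∈ {33}
|AD| ∈ {23}
|CD| ∈ {22}
|BD| ∈ [10, 56]
|AC| ∈ [1, 45]
|BC| ∈ [0, 78]

|CA| ∈ [1, 45]  (≈ [1.0000, 45.0000])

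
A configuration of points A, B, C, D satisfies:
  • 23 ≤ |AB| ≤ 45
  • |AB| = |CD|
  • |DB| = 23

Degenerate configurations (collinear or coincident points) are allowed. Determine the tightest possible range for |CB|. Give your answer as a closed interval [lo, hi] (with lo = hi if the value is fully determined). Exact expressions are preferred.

|CB| ∈ [0, 68]  (≈ [0.0000, 68.0000])

|AB| ∈ [23, 45]
|BD| ∈ {23}
|CD| ∈ [23, 45]
|AD| ∈ [0, 68]
|BC| ∈ [0, 68]
|AC| ∈ [0, 113]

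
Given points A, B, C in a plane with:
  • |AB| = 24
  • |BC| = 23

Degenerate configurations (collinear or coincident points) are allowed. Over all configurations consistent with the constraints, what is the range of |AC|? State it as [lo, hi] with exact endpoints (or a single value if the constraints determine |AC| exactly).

|AC| ∈ [1, 47]  (≈ [1.0000, 47.0000])

|AB| ∈ {24}
|BC| ∈ {23}
|AC| ∈ [1, 47]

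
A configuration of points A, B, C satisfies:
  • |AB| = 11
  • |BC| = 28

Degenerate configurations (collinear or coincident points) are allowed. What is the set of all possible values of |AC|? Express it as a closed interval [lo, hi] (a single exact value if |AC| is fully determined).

|AC| ∈ [17, 39]  (≈ [17.0000, 39.0000])

|AB| ∈ {11}
|BC| ∈ {28}
|AC| ∈ [17, 39]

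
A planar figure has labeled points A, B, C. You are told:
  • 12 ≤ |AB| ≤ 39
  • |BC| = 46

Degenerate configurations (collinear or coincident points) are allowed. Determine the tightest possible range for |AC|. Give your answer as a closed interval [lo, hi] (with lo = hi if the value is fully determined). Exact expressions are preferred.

|AB| ∈ [12, 39]
|BC| ∈ {46}
|AC| ∈ [7, 85]

|AC| ∈ [7, 85]  (≈ [7.0000, 85.0000])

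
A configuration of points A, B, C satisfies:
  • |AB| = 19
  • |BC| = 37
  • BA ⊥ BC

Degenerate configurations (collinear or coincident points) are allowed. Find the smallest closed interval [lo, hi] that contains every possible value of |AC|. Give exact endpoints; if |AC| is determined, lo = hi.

|AB| ∈ {19}
|BC| ∈ {37}
|AC| ∈ {√(1730)}

|AC| = √(1730)  (≈ 41.5933)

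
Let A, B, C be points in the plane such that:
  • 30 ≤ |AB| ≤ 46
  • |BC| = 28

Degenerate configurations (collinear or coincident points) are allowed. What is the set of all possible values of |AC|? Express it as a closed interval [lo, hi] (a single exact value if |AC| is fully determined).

|AB| ∈ [30, 46]
|BC| ∈ {28}
|AC| ∈ [2, 74]

|AC| ∈ [2, 74]  (≈ [2.0000, 74.0000])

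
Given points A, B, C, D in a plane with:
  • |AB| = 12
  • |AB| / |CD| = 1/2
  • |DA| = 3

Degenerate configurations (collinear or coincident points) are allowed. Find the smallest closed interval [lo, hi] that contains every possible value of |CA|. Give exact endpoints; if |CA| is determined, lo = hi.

|AB| ∈ {12}
|AD| ∈ {3}
|CD| ∈ {24}
|BD| ∈ [9, 15]
|AC| ∈ [21, 27]
|BC| ∈ [9, 39]

|CA| ∈ [21, 27]  (≈ [21.0000, 27.0000])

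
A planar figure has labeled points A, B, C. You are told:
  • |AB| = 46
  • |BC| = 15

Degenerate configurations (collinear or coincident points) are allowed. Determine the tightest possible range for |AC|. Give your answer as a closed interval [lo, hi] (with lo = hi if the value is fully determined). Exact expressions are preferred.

|AC| ∈ [31, 61]  (≈ [31.0000, 61.0000])

|AB| ∈ {46}
|BC| ∈ {15}
|AC| ∈ [31, 61]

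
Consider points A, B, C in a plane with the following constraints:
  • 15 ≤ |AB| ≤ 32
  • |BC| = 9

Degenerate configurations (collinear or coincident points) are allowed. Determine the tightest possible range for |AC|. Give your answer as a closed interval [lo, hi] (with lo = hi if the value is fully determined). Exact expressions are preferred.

|AC| ∈ [6, 41]  (≈ [6.0000, 41.0000])

|AB| ∈ [15, 32]
|BC| ∈ {9}
|AC| ∈ [6, 41]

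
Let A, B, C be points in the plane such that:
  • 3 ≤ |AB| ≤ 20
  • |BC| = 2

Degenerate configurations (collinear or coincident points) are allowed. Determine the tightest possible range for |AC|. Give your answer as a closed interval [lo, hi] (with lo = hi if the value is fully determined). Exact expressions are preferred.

|AC| ∈ [1, 22]  (≈ [1.0000, 22.0000])

|AB| ∈ [3, 20]
|BC| ∈ {2}
|AC| ∈ [1, 22]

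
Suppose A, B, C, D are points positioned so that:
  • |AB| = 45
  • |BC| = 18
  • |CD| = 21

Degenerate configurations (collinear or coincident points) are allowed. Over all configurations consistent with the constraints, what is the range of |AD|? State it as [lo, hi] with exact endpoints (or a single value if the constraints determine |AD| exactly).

|AD| ∈ [6, 84]  (≈ [6.0000, 84.0000])

|AB| ∈ {45}
|BC| ∈ {18}
|CD| ∈ {21}
|AC| ∈ [27, 63]
|BD| ∈ [3, 39]
|AD| ∈ [6, 84]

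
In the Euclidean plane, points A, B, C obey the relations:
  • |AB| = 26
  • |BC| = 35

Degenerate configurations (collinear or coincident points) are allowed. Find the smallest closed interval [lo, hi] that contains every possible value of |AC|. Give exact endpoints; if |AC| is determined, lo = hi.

|AB| ∈ {26}
|BC| ∈ {35}
|AC| ∈ [9, 61]

|AC| ∈ [9, 61]  (≈ [9.0000, 61.0000])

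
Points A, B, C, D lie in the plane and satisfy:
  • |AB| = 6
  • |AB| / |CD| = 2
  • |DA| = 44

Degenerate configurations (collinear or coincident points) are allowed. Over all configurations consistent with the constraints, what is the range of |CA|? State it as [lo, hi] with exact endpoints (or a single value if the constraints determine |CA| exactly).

|AB| ∈ {6}
|AD| ∈ {44}
|CD| ∈ {3}
|BD| ∈ [38, 50]
|AC| ∈ [41, 47]
|BC| ∈ [35, 53]

|CA| ∈ [41, 47]  (≈ [41.0000, 47.0000])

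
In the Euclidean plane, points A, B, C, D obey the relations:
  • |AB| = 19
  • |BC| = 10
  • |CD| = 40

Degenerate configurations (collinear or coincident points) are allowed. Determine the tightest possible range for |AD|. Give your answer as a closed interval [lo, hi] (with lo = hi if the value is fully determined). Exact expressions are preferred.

|AD| ∈ [11, 69]  (≈ [11.0000, 69.0000])

|AB| ∈ {19}
|BC| ∈ {10}
|CD| ∈ {40}
|AC| ∈ [9, 29]
|BD| ∈ [30, 50]
|AD| ∈ [11, 69]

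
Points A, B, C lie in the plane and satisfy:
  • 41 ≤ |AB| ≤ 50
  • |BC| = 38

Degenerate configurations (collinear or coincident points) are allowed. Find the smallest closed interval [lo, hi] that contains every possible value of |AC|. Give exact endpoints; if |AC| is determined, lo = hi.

|AC| ∈ [3, 88]  (≈ [3.0000, 88.0000])

|AB| ∈ [41, 50]
|BC| ∈ {38}
|AC| ∈ [3, 88]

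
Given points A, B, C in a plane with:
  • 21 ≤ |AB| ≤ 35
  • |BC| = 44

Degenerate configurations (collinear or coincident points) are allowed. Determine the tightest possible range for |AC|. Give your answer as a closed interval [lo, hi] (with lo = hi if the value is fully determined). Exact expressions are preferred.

|AC| ∈ [9, 79]  (≈ [9.0000, 79.0000])

|AB| ∈ [21, 35]
|BC| ∈ {44}
|AC| ∈ [9, 79]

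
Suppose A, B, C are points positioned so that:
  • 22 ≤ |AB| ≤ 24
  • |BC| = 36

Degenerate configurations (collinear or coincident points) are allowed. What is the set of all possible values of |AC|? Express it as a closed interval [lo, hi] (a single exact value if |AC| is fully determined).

|AB| ∈ [22, 24]
|BC| ∈ {36}
|AC| ∈ [12, 60]

|AC| ∈ [12, 60]  (≈ [12.0000, 60.0000])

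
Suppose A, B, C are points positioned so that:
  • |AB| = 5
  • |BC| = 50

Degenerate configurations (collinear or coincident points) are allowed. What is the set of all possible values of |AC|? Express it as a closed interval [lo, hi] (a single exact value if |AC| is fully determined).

|AB| ∈ {5}
|BC| ∈ {50}
|AC| ∈ [45, 55]

|AC| ∈ [45, 55]  (≈ [45.0000, 55.0000])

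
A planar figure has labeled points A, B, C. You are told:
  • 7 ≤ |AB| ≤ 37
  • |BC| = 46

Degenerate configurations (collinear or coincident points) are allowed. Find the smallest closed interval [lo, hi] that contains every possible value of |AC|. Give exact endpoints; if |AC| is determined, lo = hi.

|AB| ∈ [7, 37]
|BC| ∈ {46}
|AC| ∈ [9, 83]

|AC| ∈ [9, 83]  (≈ [9.0000, 83.0000])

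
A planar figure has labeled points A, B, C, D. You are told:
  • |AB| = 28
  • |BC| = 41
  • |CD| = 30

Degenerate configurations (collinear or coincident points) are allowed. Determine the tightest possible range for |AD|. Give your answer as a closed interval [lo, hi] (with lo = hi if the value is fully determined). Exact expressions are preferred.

|AB| ∈ {28}
|BC| ∈ {41}
|CD| ∈ {30}
|AC| ∈ [13, 69]
|BD| ∈ [11, 71]
|AD| ∈ [0, 99]

|AD| ∈ [0, 99]  (≈ [0.0000, 99.0000])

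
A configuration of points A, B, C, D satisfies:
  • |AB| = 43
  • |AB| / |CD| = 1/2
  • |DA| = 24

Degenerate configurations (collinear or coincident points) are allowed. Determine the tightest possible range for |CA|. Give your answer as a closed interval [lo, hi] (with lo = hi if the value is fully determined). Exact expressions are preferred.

|CA| ∈ [62, 110]  (≈ [62.0000, 110.0000])

|AB| ∈ {43}
|AD| ∈ {24}
|CD| ∈ {86}
|BD| ∈ [19, 67]
|AC| ∈ [62, 110]
|BC| ∈ [19, 153]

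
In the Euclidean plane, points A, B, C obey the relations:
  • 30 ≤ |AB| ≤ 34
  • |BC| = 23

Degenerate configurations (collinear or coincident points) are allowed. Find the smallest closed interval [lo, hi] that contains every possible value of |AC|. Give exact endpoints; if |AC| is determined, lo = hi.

|AC| ∈ [7, 57]  (≈ [7.0000, 57.0000])

|AB| ∈ [30, 34]
|BC| ∈ {23}
|AC| ∈ [7, 57]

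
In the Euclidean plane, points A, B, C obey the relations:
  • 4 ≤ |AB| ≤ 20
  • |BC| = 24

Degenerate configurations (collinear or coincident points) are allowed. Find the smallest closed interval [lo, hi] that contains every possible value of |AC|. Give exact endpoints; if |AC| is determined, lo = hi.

|AB| ∈ [4, 20]
|BC| ∈ {24}
|AC| ∈ [4, 44]

|AC| ∈ [4, 44]  (≈ [4.0000, 44.0000])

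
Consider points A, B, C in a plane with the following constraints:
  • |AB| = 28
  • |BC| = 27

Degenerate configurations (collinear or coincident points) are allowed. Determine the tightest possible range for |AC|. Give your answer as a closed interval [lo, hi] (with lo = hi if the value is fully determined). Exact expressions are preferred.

|AB| ∈ {28}
|BC| ∈ {27}
|AC| ∈ [1, 55]

|AC| ∈ [1, 55]  (≈ [1.0000, 55.0000])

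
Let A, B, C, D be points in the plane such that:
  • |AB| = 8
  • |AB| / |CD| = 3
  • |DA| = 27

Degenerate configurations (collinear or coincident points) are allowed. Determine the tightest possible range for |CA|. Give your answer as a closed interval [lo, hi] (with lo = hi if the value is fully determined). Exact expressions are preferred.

|AB| ∈ {8}
|AD| ∈ {27}
|CD| ∈ {8/3}
|BD| ∈ [19, 35]
|AC| ∈ [73/3, 89/3]
|BC| ∈ [49/3, 113/3]

|CA| ∈ [73/3, 89/3]  (≈ [24.3333, 29.6667])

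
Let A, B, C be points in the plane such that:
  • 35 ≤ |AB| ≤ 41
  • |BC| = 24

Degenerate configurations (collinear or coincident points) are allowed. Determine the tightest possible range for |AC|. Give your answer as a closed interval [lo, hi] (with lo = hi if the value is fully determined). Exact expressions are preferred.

|AC| ∈ [11, 65]  (≈ [11.0000, 65.0000])

|AB| ∈ [35, 41]
|BC| ∈ {24}
|AC| ∈ [11, 65]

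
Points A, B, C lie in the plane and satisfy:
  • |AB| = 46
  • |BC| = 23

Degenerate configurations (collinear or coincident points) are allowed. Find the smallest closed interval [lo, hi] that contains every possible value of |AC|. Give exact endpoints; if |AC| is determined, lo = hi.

|AB| ∈ {46}
|BC| ∈ {23}
|AC| ∈ [23, 69]

|AC| ∈ [23, 69]  (≈ [23.0000, 69.0000])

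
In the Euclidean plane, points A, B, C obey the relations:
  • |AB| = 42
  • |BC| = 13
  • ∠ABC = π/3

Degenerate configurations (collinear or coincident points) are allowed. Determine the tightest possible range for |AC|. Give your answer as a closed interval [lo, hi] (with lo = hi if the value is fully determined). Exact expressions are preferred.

|AC| = √(1387)  (≈ 37.2424)

|AB| ∈ {42}
|BC| ∈ {13}
|AC| ∈ {√(1387)}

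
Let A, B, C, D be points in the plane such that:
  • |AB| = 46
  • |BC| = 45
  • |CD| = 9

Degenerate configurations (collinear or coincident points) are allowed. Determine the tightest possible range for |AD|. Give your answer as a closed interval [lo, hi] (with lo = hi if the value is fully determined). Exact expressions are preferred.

|AB| ∈ {46}
|BC| ∈ {45}
|CD| ∈ {9}
|AC| ∈ [1, 91]
|BD| ∈ [36, 54]
|AD| ∈ [0, 100]

|AD| ∈ [0, 100]  (≈ [0.0000, 100.0000])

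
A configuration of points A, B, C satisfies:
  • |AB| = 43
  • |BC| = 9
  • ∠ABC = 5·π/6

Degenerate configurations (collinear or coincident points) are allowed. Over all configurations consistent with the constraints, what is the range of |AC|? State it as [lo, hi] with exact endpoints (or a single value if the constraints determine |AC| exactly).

|AC| = √(387·√(3) + 1930)  (≈ 50.9932)

|AB| ∈ {43}
|BC| ∈ {9}
|AC| ∈ {√(387·√(3) + 1930)}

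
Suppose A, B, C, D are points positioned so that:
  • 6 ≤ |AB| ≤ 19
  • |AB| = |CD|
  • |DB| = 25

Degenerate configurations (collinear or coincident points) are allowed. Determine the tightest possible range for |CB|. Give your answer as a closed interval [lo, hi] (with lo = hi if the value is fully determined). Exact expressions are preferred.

|CB| ∈ [6, 44]  (≈ [6.0000, 44.0000])

|AB| ∈ [6, 19]
|BD| ∈ {25}
|CD| ∈ [6, 19]
|AD| ∈ [6, 44]
|BC| ∈ [6, 44]
|AC| ∈ [0, 63]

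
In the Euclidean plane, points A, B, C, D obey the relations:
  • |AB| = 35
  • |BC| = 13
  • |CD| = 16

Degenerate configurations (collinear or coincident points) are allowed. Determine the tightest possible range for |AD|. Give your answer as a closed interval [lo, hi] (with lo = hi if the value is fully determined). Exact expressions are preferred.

|AD| ∈ [6, 64]  (≈ [6.0000, 64.0000])

|AB| ∈ {35}
|BC| ∈ {13}
|CD| ∈ {16}
|AC| ∈ [22, 48]
|BD| ∈ [3, 29]
|AD| ∈ [6, 64]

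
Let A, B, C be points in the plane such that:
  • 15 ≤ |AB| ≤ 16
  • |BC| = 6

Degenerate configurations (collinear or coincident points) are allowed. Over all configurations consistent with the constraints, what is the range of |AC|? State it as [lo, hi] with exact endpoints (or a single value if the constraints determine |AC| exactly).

|AC| ∈ [9, 22]  (≈ [9.0000, 22.0000])

|AB| ∈ [15, 16]
|BC| ∈ {6}
|AC| ∈ [9, 22]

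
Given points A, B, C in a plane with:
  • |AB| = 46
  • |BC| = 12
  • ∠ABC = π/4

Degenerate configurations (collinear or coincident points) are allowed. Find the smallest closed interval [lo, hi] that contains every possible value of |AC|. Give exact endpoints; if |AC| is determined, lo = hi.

|AC| = 2·√(565 - 138·√(2))  (≈ 38.4624)

|AB| ∈ {46}
|BC| ∈ {12}
|AC| ∈ {2·√(565 - 138·√(2))}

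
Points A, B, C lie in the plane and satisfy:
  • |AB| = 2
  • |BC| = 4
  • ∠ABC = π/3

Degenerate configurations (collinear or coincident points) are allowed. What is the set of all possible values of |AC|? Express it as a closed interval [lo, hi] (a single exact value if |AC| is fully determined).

|AB| ∈ {2}
|BC| ∈ {4}
|AC| ∈ {2·√(3)}

|AC| = 2·√(3)  (≈ 3.4641)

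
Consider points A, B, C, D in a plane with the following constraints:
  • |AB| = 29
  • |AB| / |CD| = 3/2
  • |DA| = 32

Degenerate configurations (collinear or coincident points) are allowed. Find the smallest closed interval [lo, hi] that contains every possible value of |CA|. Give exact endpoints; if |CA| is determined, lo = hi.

|AB| ∈ {29}
|AD| ∈ {32}
|CD| ∈ {58/3}
|BD| ∈ [3, 61]
|AC| ∈ [38/3, 154/3]
|BC| ∈ [0, 241/3]

|CA| ∈ [38/3, 154/3]  (≈ [12.6667, 51.3333])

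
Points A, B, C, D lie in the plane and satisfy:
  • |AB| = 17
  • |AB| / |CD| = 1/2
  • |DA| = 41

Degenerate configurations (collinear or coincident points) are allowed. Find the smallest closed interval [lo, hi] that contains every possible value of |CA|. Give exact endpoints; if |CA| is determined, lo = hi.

|AB| ∈ {17}
|AD| ∈ {41}
|CD| ∈ {34}
|BD| ∈ [24, 58]
|AC| ∈ [7, 75]
|BC| ∈ [0, 92]

|CA| ∈ [7, 75]  (≈ [7.0000, 75.0000])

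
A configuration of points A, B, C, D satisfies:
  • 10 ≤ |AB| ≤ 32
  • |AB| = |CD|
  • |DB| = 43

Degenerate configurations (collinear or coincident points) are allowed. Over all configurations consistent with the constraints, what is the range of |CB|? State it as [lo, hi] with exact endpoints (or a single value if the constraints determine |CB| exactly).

|AB| ∈ [10, 32]
|BD| ∈ {43}
|CD| ∈ [10, 32]
|AD| ∈ [11, 75]
|BC| ∈ [11, 75]
|AC| ∈ [0, 107]

|CB| ∈ [11, 75]  (≈ [11.0000, 75.0000])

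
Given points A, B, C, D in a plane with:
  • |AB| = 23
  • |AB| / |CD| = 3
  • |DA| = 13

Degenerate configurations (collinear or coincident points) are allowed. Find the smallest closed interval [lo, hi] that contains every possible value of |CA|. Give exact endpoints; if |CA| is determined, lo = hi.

|AB| ∈ {23}
|AD| ∈ {13}
|CD| ∈ {23/3}
|BD| ∈ [10, 36]
|AC| ∈ [16/3, 62/3]
|BC| ∈ [7/3, 131/3]

|CA| ∈ [16/3, 62/3]  (≈ [5.3333, 20.6667])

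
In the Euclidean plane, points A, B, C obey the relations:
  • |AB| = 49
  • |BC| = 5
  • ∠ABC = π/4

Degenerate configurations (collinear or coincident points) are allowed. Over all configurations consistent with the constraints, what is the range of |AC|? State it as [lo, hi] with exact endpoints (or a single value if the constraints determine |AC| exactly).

|AB| ∈ {49}
|BC| ∈ {5}
|AC| ∈ {√(2426 - 245·√(2))}

|AC| = √(2426 - 245·√(2))  (≈ 45.6017)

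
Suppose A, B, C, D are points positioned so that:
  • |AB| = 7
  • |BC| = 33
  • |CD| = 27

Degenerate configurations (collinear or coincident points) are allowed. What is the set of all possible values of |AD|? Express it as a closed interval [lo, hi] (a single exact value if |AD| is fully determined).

|AB| ∈ {7}
|BC| ∈ {33}
|CD| ∈ {27}
|AC| ∈ [26, 40]
|BD| ∈ [6, 60]
|AD| ∈ [0, 67]

|AD| ∈ [0, 67]  (≈ [0.0000, 67.0000])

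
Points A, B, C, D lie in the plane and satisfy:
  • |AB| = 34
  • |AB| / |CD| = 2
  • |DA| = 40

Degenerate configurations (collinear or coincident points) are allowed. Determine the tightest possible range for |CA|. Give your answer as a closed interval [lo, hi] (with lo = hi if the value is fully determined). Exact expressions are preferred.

|CA| ∈ [23, 57]  (≈ [23.0000, 57.0000])

|AB| ∈ {34}
|AD| ∈ {40}
|CD| ∈ {17}
|BD| ∈ [6, 74]
|AC| ∈ [23, 57]
|BC| ∈ [0, 91]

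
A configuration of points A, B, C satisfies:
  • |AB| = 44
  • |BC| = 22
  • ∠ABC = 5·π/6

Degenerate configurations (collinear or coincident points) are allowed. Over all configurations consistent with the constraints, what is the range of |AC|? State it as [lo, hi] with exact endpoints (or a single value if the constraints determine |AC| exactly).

|AC| = 22·√(2·√(3) + 5)  (≈ 64.0049)

|AB| ∈ {44}
|BC| ∈ {22}
|AC| ∈ {22·√(2·√(3) + 5)}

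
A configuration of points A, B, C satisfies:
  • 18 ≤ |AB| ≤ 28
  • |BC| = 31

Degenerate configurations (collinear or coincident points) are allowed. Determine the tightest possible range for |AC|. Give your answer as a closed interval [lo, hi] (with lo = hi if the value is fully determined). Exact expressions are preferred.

|AC| ∈ [3, 59]  (≈ [3.0000, 59.0000])

|AB| ∈ [18, 28]
|BC| ∈ {31}
|AC| ∈ [3, 59]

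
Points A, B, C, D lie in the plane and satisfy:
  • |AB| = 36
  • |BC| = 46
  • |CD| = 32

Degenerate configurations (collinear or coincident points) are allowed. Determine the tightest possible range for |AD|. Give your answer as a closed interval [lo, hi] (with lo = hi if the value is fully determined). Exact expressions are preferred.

|AD| ∈ [0, 114]  (≈ [0.0000, 114.0000])

|AB| ∈ {36}
|BC| ∈ {46}
|CD| ∈ {32}
|AC| ∈ [10, 82]
|BD| ∈ [14, 78]
|AD| ∈ [0, 114]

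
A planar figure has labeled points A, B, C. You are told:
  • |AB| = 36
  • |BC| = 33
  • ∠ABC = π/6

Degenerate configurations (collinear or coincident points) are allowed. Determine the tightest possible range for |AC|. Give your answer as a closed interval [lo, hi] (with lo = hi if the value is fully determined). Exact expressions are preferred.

|AC| = 3·√(265 - 132·√(3))  (≈ 18.0921)

|AB| ∈ {36}
|BC| ∈ {33}
|AC| ∈ {3·√(265 - 132·√(3))}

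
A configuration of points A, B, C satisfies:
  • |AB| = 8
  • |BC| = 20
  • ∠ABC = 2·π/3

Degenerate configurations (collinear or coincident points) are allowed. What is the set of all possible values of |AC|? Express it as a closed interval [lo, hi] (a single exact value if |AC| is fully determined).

|AB| ∈ {8}
|BC| ∈ {20}
|AC| ∈ {4·√(39)}

|AC| = 4·√(39)  (≈ 24.9800)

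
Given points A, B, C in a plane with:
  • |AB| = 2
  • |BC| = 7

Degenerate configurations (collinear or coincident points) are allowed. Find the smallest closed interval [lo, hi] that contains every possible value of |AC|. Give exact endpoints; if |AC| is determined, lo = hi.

|AC| ∈ [5, 9]  (≈ [5.0000, 9.0000])

|AB| ∈ {2}
|BC| ∈ {7}
|AC| ∈ [5, 9]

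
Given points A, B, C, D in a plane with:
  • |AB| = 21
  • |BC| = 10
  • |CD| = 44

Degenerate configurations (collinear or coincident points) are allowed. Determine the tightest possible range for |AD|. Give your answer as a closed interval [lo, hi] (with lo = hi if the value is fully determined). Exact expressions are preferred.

|AD| ∈ [13, 75]  (≈ [13.0000, 75.0000])

|AB| ∈ {21}
|BC| ∈ {10}
|CD| ∈ {44}
|AC| ∈ [11, 31]
|BD| ∈ [34, 54]
|AD| ∈ [13, 75]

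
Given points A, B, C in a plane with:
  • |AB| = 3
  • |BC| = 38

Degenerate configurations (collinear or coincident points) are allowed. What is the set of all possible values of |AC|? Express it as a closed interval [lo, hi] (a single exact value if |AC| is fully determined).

|AC| ∈ [35, 41]  (≈ [35.0000, 41.0000])

|AB| ∈ {3}
|BC| ∈ {38}
|AC| ∈ [35, 41]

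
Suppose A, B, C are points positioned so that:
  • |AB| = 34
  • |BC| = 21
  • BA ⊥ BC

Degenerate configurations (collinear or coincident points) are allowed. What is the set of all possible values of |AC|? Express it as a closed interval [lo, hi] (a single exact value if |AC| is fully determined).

|AC| = √(1597)  (≈ 39.9625)

|AB| ∈ {34}
|BC| ∈ {21}
|AC| ∈ {√(1597)}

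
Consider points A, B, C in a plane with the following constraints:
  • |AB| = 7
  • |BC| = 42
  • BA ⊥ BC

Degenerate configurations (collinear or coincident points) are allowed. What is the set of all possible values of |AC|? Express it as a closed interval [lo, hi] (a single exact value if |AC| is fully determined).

|AB| ∈ {7}
|BC| ∈ {42}
|AC| ∈ {7·√(37)}

|AC| = 7·√(37)  (≈ 42.5793)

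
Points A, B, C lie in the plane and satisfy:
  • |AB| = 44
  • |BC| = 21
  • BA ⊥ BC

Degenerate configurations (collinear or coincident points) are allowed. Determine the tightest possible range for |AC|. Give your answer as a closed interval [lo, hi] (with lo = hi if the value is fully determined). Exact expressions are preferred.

|AB| ∈ {44}
|BC| ∈ {21}
|AC| ∈ {√(2377)}

|AC| = √(2377)  (≈ 48.7545)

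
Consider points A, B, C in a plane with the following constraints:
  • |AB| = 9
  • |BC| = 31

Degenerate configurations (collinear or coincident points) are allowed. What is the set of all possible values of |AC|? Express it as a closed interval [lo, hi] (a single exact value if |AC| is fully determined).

|AB| ∈ {9}
|BC| ∈ {31}
|AC| ∈ [22, 40]

|AC| ∈ [22, 40]  (≈ [22.0000, 40.0000])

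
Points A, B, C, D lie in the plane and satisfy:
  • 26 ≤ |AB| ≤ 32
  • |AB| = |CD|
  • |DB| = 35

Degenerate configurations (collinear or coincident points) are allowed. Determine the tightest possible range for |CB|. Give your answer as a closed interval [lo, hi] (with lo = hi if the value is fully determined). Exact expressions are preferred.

|CB| ∈ [3, 67]  (≈ [3.0000, 67.0000])

|AB| ∈ [26, 32]
|BD| ∈ {35}
|CD| ∈ [26, 32]
|AD| ∈ [3, 67]
|BC| ∈ [3, 67]
|AC| ∈ [0, 99]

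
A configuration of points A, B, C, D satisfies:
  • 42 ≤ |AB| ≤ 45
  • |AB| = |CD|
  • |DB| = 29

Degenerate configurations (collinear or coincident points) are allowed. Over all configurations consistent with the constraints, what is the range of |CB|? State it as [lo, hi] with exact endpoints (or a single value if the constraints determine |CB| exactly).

|CB| ∈ [13, 74]  (≈ [13.0000, 74.0000])

|AB| ∈ [42, 45]
|BD| ∈ {29}
|CD| ∈ [42, 45]
|AD| ∈ [13, 74]
|BC| ∈ [13, 74]
|AC| ∈ [0, 119]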